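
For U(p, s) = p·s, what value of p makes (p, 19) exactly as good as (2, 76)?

p = 8

U(2, 76) = 152.
Set U(p, 19) = 152 and solve.
With s = 19: p = 152/19 = 8.
Check: U(8, 19) = 152.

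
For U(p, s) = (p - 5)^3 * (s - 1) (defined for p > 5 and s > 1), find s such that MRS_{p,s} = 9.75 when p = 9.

MU_p = 3·(p−5)^2·(s−1), MU_s = (p−5)^3.
MRS = (3/1)·(s−1)/(p−5).
Substitute p = 9: MRS = (s − 1)/(4/3). Setting this equal to 9.75 gives s − 1 = 9.75·(4/3) = 13, so s = 14.

s = 14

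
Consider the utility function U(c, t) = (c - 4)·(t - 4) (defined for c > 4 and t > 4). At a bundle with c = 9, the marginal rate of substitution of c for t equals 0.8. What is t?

t = 8

MU_c = (t−4), MU_t = (c−4).
MRS = (t−4)/(c−4).
Substitute c = 9: MRS = (t − 4)/5. Setting this equal to 0.8 gives t − 4 = 0.8·5 = 4, so t = 8.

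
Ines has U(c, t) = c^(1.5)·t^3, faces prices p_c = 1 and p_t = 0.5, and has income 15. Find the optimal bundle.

MU_c = 1.5·√c·t^3 and MU_t = 3·c^(1.5)·t^2.
MRS = MU_c/MU_t = (0.5)·t/c.
Tangency: set MRS = p_c/p_t = 1/0.5 = 2.
So (0.5)·t/c = 2, i.e. t = 4·c.
Substitute into the budget 1·c + 0.5·t = 15: 3·c = 15, so c* = 5.
Then t* = 4·5 = 20.

c* = 5, t* = 20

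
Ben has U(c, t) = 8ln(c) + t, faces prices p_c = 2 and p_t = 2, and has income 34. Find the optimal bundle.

c* = 8, t* = 9

MU_c = 8/c, MU_t = 1.
MRS = 8/c ÷ 1.
Tangency: set MRS = p_c/p_t = 2/2 = 1.
MRS depends only on c: 8/c = 1 ⇒ c* = 8/1 = 8.
From the budget, 2·t = 34 − 2·8 = 18, so t* = 9.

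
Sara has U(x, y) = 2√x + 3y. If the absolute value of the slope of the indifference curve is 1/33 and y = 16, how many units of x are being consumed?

MU_x = 2/(2√x), MU_y = 3.
MRS = 2/(2√x) ÷ 3.
MRS depends only on x: (1/3)/√x = 1/33 ⇒ √x = (1/3)/(1/33) = 11 ⇒ x = 121.

x = 121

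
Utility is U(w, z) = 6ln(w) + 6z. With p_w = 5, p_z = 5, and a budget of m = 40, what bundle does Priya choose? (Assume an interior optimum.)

MU_w = 6/w, MU_z = 6.
MRS = 6/w ÷ 6.
Tangency: set MRS = p_w/p_z = 5/5 = 1.
MRS depends only on w: 1/w = 1 ⇒ w* = 1/1 = 1.
From the budget, 5·z = 40 − 5·1 = 35, so z* = 7.

w* = 1, z* = 7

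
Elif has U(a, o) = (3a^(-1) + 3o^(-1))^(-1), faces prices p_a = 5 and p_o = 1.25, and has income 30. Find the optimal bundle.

a* = 4, o* = 8

For CES with ρ = -1, MRS = (o/a)^2.
Tangency: set MRS = p_a/p_o = 5/1.25 = 4.
So (o/a)^2 = 4; taking the square root, o/a = 2, i.e. o = 2·a.
Substitute into the budget 5·a + 1.25·o = 30: 7.5·a = 30, so a* = 4 and o* = 2·4 = 8.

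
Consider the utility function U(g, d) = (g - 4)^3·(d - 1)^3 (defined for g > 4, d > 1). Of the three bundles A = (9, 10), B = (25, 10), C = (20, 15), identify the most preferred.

Evaluate utility at each bundle:
U(A) = 91125.
U(B) = 6751269.
U(C) = 11239424.
Highest utility is C, so C ≻ B ≻ A.

Bundle C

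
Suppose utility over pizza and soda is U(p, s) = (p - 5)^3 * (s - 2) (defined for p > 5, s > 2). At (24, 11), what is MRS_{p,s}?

MRS = 27/19

MU_p = 3·(p−5)^2·(s−2), MU_s = (p−5)^3.
MRS = (3/1)·(s−2)/(p−5).
At (24, 11): MRS = 27/19.
That is, one extra unit of p is worth 27/19 units of s at the margin.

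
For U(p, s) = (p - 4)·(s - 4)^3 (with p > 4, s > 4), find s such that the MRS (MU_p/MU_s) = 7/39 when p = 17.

s = 11

MU_p = (s−4)^3, MU_s = 3·(p−4)·(s−4)^2.
MRS = (1/3)·(s−4)/(p−4).
Substitute p = 17: MRS = (s − 4)/39. Setting this equal to 7/39 gives s − 4 = (7/39)·39 = 7, so s = 11.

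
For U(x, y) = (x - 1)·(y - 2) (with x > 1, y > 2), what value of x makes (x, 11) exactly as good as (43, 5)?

x = 15

U(43, 5) = 126.
Set U(x, 11) = 126 and solve.
With y = 11: (11 − 2) = 9, so (x − 1) = 126/9 = 14.
So x = 1 + 14 = 15.
Check: U(15, 11) = 126.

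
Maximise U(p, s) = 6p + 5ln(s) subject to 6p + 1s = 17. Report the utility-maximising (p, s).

MU_p = 6, MU_s = 5/s.
MRS = 6 ÷ (5/s).
Tangency: set MRS = p_p/p_s = 6/1 = 6.
MRS depends only on s: 1.2·s = 6 ⇒ s* = 6/1.2 = 5.
From the budget, 6·p = 17 − 1·5 = 12, so p* = 2.

p* = 2, s* = 5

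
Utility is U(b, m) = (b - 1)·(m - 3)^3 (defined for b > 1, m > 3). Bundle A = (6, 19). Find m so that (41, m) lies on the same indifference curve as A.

U(6, 19) = 20480.
Set U(41, m) = 20480 and solve.
With b = 41: (41 − 1) = 40, so (m − 3)^3 = 20480/40 = 512.
Taking the cube root (with m > 3): m − 3 = 8, so m = 11.
Check: U(41, 11) = 20480.

m = 11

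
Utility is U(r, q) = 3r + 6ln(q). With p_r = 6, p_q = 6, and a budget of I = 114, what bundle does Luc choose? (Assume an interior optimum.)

r* = 17, q* = 2

MU_r = 3, MU_q = 6/q.
MRS = 3 ÷ (6/q).
Tangency: set MRS = p_r/p_q = 6/6 = 1.
MRS depends only on q: 0.5·q = 1 ⇒ q* = 1/0.5 = 2.
From the budget, 6·r = 114 − 6·2 = 102, so r* = 17.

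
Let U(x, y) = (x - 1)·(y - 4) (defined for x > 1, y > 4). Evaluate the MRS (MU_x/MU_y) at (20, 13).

MU_x = (y−4), MU_y = (x−1).
MRS = (y−4)/(x−1).
At (20, 13): MRS = 9/19.
So at (20, 13) the consumer would give up 9/19 units of y for one more unit of x.

MRS = 9/19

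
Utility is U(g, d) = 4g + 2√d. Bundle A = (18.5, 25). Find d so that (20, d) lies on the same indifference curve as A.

d = 4

U(18.5, 25) = 84.
Set U(20, d) = 84 and solve.
With g = 20: 2√d = 84 − 4·20 = 4, so √d = 2 and d = 4.
Check: U(20, 4) = 84.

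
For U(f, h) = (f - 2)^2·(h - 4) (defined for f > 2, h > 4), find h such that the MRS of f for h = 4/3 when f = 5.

h = 6

MU_f = 2·(f−2)·(h−4), MU_h = (f−2)^2.
MRS = (2/1)·(h−4)/(f−2).
Substitute f = 5: MRS = (h − 4)/1.5. Setting this equal to 4/3 gives h − 4 = (4/3)·1.5 = 2, so h = 6.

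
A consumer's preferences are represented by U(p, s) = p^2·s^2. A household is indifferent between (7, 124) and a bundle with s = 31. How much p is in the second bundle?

p = 28

U(7, 124) = 753424.
Set U(p, 31) = 753424 and solve.
With s = 31: 31^2 = 961, so p^2 = 753424/961 = 784; taking the square root, p = 28.
Check: U(28, 31) = 753424.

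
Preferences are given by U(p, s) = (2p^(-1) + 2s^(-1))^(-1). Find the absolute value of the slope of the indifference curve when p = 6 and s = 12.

For CES with ρ = -1, MRS = (s/p)^2.
At (6, 12): MRS = 4.
That is, one extra unit of p is worth 4 units of s at the margin.

MRS = 4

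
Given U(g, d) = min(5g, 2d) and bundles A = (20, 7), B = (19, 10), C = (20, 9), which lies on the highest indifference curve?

Bundle B

Evaluate utility at each bundle:
U(A) = 14.
U(B) = 20.
U(C) = 18.
Highest utility is B, so B ≻ C ≻ A.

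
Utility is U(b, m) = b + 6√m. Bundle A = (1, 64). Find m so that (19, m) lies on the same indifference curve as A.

m = 25

U(1, 64) = 49.
Set U(19, m) = 49 and solve.
With b = 19: 6√m = 49 − 19 = 30, so √m = 5 and m = 25.
Check: U(19, 25) = 49.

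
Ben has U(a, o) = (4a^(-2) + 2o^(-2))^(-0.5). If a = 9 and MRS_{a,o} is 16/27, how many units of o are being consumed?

o = 6

For CES with ρ = -2, MRS = (4/2)·(o/a)^3.
Setting (4/2)·(o/9)^3 = 16/27 gives (o/9)^3 = 8/27, so o/9 = 2/3 and o = 6.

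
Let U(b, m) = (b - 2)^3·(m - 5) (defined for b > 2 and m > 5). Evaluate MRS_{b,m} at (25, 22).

MRS = 51/23

MU_b = 3·(b−2)^2·(m−5), MU_m = (b−2)^3.
MRS = (3/1)·(m−5)/(b−2).
At (25, 22): MRS = 51/23.
So at (25, 22) the consumer would give up 51/23 units of m for one more unit of b.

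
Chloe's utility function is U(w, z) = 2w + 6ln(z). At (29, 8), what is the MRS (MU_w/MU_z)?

MRS = 8/3

MU_w = 2, MU_z = 6/z.
MRS = 2 ÷ (6/z).
At (29, 8): MRS = 8/3.
So at (29, 8) the consumer would give up 8/3 units of z for one more unit of w.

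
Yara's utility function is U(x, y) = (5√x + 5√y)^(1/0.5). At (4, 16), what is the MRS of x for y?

MRS = 2

For CES with ρ = 0.5, MRS = √(y/x).
At (4, 16): MRS = 2.
So at (4, 16) the consumer would give up 2 units of y for one more unit of x.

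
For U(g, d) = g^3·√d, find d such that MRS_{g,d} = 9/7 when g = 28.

d = 6

MU_g = 3·g^2·√d and MU_d = 0.5·g^3·d^(-0.5).
MRS = MU_g/MU_d = (6)·d/g.
Substitute g = 28: MRS = d/(14/3). Setting d/(14/3) = 9/7 gives d = (9/7)·(14/3) = 6.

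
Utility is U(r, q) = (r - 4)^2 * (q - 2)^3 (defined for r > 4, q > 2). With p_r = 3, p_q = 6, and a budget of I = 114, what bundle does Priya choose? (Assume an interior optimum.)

MU_r = 2·(r−4)·(q−2)^3, MU_q = 3·(r−4)^2·(q−2)^2.
MRS = (2/3)·(q−2)/(r−4).
Tangency: set MRS = p_r/p_q = 3/6 = 0.5.
So (2/3)·(q − 2)/(r − 4) = 0.5, i.e. (q − 2) = 0.75·(r − 4).
Rewrite the budget in excess-of-subsistence terms: 3·(r − 4) + 6·(q − 2) = 114 − 3·4 − 6·2 = 90.
Substituting, 7.5·(r − 4) = 90, so r − 4 = 12 and r* = 16.
Then q − 2 = 0.75·12 = 9, so q* = 11.

r* = 16, q* = 11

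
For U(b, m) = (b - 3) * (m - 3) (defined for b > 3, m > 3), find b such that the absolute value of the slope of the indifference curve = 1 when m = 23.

b = 23

MU_b = (m−3), MU_m = (b−3).
MRS = (m−3)/(b−3).
Substitute m = 23: MRS = 20/(b − 3). Setting this equal to 1 gives b − 3 = 20/1 = 20, so b = 23.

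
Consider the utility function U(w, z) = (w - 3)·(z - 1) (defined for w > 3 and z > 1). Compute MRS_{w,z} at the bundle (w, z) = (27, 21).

MRS = 5/6

MU_w = (z−1), MU_z = (w−3).
MRS = (z−1)/(w−3).
At (27, 21): MRS = 5/6.
So at (27, 21) the consumer would give up 5/6 units of z for one more unit of w.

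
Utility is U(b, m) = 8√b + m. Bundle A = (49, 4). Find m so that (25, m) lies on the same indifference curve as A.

U(49, 4) = 60.
Set U(25, m) = 60 and solve.
With b = 25: √25 = 5, so m = 60 − 8·5 = 20.
Check: U(25, 20) = 60.

m = 20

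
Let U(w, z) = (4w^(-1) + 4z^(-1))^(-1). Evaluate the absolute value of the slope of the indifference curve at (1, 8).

MRS = 64

For CES with ρ = -1, MRS = (z/w)^2.
At (1, 8): MRS = 64.
That is, one extra unit of w is worth 64 units of z at the margin.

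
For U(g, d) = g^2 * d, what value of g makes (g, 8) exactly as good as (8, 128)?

g = 32

U(8, 128) = 8192.
Set U(g, 8) = 8192 and solve.
With d = 8: g^2 = 8192/8 = 1024; taking the square root, g = 32.
Check: U(32, 8) = 8192.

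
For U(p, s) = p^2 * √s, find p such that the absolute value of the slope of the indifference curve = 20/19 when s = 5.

p = 19

MU_p = 2·p·√s and MU_s = 0.5·p^2·s^(-0.5).
MRS = MU_p/MU_s = (4)·s/p.
Substitute s = 5: MRS = 20/p. Setting 20/p = 20/19 gives p = 20/(20/19) = 19.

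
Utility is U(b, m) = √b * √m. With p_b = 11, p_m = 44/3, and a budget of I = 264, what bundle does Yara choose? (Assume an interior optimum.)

b* = 12, m* = 9

MU_b = 0.5·b^(-0.5)·√m and MU_m = 0.5·√b·m^(-0.5).
MRS = MU_b/MU_m = m/b.
Tangency: set MRS = p_b/p_m = 11/(44/3) = 0.75.
So m/b = 0.75, i.e. m = 0.75·b.
Substitute into the budget 11·b + (44/3)·m = 264: 22·b = 264, so b* = 12.
Then m* = 0.75·12 = 9.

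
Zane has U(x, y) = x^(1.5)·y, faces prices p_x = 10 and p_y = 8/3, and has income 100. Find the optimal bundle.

x* = 6, y* = 15

MU_x = 1.5·√x·y and MU_y = x^(1.5).
MRS = MU_x/MU_y = (1.5)·y/x.
Tangency: set MRS = p_x/p_y = 10/(8/3) = 3.75.
So (1.5)·y/x = 3.75, i.e. y = 2.5·x.
Substitute into the budget 10·x + (8/3)·y = 100: (50/3)·x = 100, so x* = 6.
Then y* = 2.5·6 = 15.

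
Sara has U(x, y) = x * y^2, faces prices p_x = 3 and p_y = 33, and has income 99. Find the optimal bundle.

MU_x = y^2 and MU_y = 2·x·y.
MRS = MU_x/MU_y = (1/2)·y/x.
Tangency: set MRS = p_x/p_y = 3/33 = 1/11.
So (1/2)·y/x = 1/11, i.e. y = (2/11)·x.
Substitute into the budget 3·x + 33·y = 99: 9·x = 99, so x* = 11.
Then y* = (2/11)·11 = 2.

x* = 11, y* = 2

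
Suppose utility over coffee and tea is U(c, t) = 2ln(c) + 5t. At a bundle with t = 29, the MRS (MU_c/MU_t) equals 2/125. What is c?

MU_c = 2/c, MU_t = 5.
MRS = 2/c ÷ 5.
MRS depends only on c: 0.4/c = 2/125 ⇒ c = 0.4/(2/125) = 25.

c = 25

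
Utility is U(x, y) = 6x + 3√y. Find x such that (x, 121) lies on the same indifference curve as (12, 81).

U(12, 81) = 99.
Set U(x, 121) = 99 and solve.
With y = 121: √121 = 11, so 6x = 99 − 3·11 = 66 and x = 11.
Check: U(11, 121) = 99.

x = 11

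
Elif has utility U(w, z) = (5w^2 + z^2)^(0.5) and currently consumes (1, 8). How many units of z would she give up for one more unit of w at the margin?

For CES with ρ = 2, MRS = (5/1)·(z/w)^(-1).
At (1, 8): MRS = 0.625.
So at (1, 8) the consumer would give up 0.625 units of z for one more unit of w.

MRS = 0.625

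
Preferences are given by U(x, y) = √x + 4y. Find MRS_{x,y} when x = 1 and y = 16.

MU_x = 1/(2√x), MU_y = 4.
MRS = 1/(2√x) ÷ 4.
At (1, 16): MRS = 0.125.
That is, one extra unit of x is worth 0.125 units of y at the margin.

MRS = 0.125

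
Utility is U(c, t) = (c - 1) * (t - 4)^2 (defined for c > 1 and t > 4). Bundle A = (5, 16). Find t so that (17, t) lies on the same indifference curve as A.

U(5, 16) = 576.
Set U(17, t) = 576 and solve.
With c = 17: (17 − 1) = 16, so (t − 4)^2 = 576/16 = 36.
Taking the square root (with t > 4): t − 4 = 6, so t = 10.
Check: U(17, 10) = 576.

t = 10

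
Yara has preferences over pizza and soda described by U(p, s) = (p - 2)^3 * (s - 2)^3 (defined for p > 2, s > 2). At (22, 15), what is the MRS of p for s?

MRS = 0.65

MU_p = 3·(p−2)^2·(s−2)^3, MU_s = 3·(p−2)^3·(s−2)^2.
MRS = (s−2)/(p−2).
At (22, 15): MRS = 0.65.
The indifference curve has slope −0.65 at this bundle.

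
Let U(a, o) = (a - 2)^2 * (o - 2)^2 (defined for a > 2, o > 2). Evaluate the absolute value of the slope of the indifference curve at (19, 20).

MRS = 18/17

MU_a = 2·(a−2)·(o−2)^2, MU_o = 2·(a−2)^2·(o−2).
MRS = (o−2)/(a−2).
At (19, 20): MRS = 18/17.
That is, one extra unit of a is worth 18/17 units of o at the margin.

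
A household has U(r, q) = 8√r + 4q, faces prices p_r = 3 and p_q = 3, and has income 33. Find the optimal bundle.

MU_r = 8/(2√r), MU_q = 4.
MRS = 8/(2√r) ÷ 4.
Tangency: set MRS = p_r/p_q = 3/3 = 1.
MRS depends only on r: 1/√r = 1 ⇒ √r = 1/1 = 1 ⇒ r* = 1.
From the budget, 3·q = 33 − 3·1 = 30, so q* = 10.

r* = 1, q* = 10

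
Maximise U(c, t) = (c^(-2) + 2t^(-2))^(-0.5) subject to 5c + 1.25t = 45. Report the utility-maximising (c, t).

c* = 6, t* = 12

For CES with ρ = -2, MRS = (1/2)·(t/c)^3.
Tangency: set MRS = p_c/p_t = 5/1.25 = 4.
So (t/c)^3 = 8; taking the cube root, t/c = 2, i.e. t = 2·c.
Substitute into the budget 5·c + 1.25·t = 45: 7.5·c = 45, so c* = 6 and t* = 2·6 = 12.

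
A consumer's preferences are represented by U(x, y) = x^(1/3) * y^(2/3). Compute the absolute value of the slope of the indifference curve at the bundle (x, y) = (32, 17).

MRS = 17/64

MU_x = 1/3·x^(-2/3)·y^(2/3) and MU_y = 2/3·x^(1/3)·y^(-1/3).
MRS = MU_x/MU_y = (0.5)·y/x.
At (32, 17): MRS = 17/64.
That is, one extra unit of x is worth 17/64 units of y at the margin.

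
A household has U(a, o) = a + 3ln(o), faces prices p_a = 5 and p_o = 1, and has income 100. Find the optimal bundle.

MU_a = 1, MU_o = 3/o.
MRS = 1 ÷ (3/o).
Tangency: set MRS = p_a/p_o = 5/1 = 5.
MRS depends only on o: (1/3)·o = 5 ⇒ o* = 5/(1/3) = 15.
From the budget, 5·a = 100 − 1·15 = 85, so a* = 17.

a* = 17, o* = 15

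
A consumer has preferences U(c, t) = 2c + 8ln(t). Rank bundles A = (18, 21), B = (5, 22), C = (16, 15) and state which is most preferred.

Bundle A

Evaluate utility at each bundle:
U(A) = 60.356.
U(B) = 34.728.
U(C) = 53.664.
Highest utility is A, so A ≻ C ≻ B.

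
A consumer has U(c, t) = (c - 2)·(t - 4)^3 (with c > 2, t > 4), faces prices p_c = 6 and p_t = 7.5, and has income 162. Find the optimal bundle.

c* = 7, t* = 16

MU_c = (t−4)^3, MU_t = 3·(c−2)·(t−4)^2.
MRS = (1/3)·(t−4)/(c−2).
Tangency: set MRS = p_c/p_t = 6/7.5 = 0.8.
So (1/3)·(t − 4)/(c − 2) = 0.8, i.e. (t − 4) = 2.4·(c − 2).
Rewrite the budget in excess-of-subsistence terms: 6·(c − 2) + 7.5·(t − 4) = 162 − 6·2 − 7.5·4 = 120.
Substituting, 24·(c − 2) = 120, so c − 2 = 5 and c* = 7.
Then t − 4 = 2.4·5 = 12, so t* = 16.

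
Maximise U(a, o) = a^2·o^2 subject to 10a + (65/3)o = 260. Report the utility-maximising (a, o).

MU_a = 2·a·o^2 and MU_o = 2·a^2·o.
MRS = MU_a/MU_o = o/a.
Tangency: set MRS = p_a/p_o = 10/(65/3) = 6/13.
So o/a = 6/13, i.e. o = (6/13)·a.
Substitute into the budget 10·a + (65/3)·o = 260: 20·a = 260, so a* = 13.
Then o* = (6/13)·13 = 6.

a* = 13, o* = 6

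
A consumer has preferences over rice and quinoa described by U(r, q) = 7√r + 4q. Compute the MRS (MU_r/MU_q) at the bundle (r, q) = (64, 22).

MU_r = 7/(2√r), MU_q = 4.
MRS = 7/(2√r) ÷ 4.
At (64, 22): MRS = 7/64.
So at (64, 22) the consumer would give up 7/64 units of q for one more unit of r.

MRS = 7/64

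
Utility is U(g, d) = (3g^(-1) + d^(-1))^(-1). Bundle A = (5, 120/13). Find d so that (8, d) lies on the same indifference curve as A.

d = 3

U depends on (g, d) only through S = 3g^(-1) + d^(-1), so equal utility means equal S. At (5, 120/13): S = 17/24.
With g = 8: 3·8^(-1) = 0.375, so d^(-1) = 17/24 − 0.375 = 1/3.
Hence d = 1/(1/3) = 3.
Check: U(8, 3) = 1.4118.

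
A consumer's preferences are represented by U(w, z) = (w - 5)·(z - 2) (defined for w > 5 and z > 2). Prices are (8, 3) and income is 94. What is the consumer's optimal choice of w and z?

MU_w = (z−2), MU_z = (w−5).
MRS = (z−2)/(w−5).
Tangency: set MRS = p_w/p_z = 8/3.
So (z − 2)/(w − 5) = 8/3, i.e. (z − 2) = (8/3)·(w − 5).
Rewrite the budget in excess-of-subsistence terms: 8·(w − 5) + 3·(z − 2) = 94 − 8·5 − 3·2 = 48.
Substituting, 16·(w − 5) = 48, so w − 5 = 3 and w* = 8.
Then z − 2 = (8/3)·3 = 8, so z* = 10.

w* = 8, z* = 10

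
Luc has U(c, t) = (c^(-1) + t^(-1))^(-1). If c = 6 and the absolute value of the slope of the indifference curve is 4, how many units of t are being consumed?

For CES with ρ = -1, MRS = (t/c)^2.
Setting (t/6)^2 = 4 gives t/6 = 2 and t = 12.

t = 12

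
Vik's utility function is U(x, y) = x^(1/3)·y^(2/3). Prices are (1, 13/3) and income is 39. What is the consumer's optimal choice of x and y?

MU_x = 1/3·x^(-2/3)·y^(2/3) and MU_y = 2/3·x^(1/3)·y^(-1/3).
MRS = MU_x/MU_y = (0.5)·y/x.
Tangency: set MRS = p_x/p_y = 1/(13/3) = 3/13.
So (0.5)·y/x = 3/13, i.e. y = (6/13)·x.
Substitute into the budget 1·x + (13/3)·y = 39: 3·x = 39, so x* = 13.
Then y* = (6/13)·13 = 6.

x* = 13, y* = 6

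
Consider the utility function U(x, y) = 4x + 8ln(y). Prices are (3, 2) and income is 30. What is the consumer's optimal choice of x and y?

MU_x = 4, MU_y = 8/y.
MRS = 4 ÷ (8/y).
Tangency: set MRS = p_x/p_y = 3/2 = 1.5.
MRS depends only on y: 0.5·y = 1.5 ⇒ y* = 1.5/0.5 = 3.
From the budget, 3·x = 30 − 2·3 = 24, so x* = 8.

x* = 8, y* = 3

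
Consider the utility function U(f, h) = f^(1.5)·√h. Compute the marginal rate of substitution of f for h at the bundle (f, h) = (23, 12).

MU_f = 1.5·√f·√h and MU_h = 0.5·f^(1.5)·h^(-0.5).
MRS = MU_f/MU_h = (3)·h/f.
At (23, 12): MRS = 36/23.
The indifference curve has slope −36/23 at this bundle.

MRS = 36/23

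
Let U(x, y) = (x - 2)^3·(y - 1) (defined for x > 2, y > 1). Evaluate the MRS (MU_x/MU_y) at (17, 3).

MU_x = 3·(x−2)^2·(y−1), MU_y = (x−2)^3.
MRS = (3/1)·(y−1)/(x−2).
At (17, 3): MRS = 0.4.
That is, one extra unit of x is worth 0.4 units of y at the margin.

MRS = 0.4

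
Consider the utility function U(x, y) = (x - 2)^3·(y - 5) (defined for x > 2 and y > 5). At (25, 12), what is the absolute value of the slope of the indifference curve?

MRS = 21/23

MU_x = 3·(x−2)^2·(y−5), MU_y = (x−2)^3.
MRS = (3/1)·(y−5)/(x−2).
At (25, 12): MRS = 21/23.
So at (25, 12) the consumer would give up 21/23 units of y for one more unit of x.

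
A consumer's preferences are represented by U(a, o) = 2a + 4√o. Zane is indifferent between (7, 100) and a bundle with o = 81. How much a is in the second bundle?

U(7, 100) = 54.
Set U(a, 81) = 54 and solve.
With o = 81: √81 = 9, so 2a = 54 − 4·9 = 18 and a = 9.
Check: U(9, 81) = 54.

a = 9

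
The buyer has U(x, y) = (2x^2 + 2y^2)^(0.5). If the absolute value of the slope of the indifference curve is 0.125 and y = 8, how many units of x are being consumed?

x = 1

For CES with ρ = 2, MRS = (y/x)^(-1).
Setting (8/x)^(-1) = 0.125 gives 8/x = 8 and x = 1.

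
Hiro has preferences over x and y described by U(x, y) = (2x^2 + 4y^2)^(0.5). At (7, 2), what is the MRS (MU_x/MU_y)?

MRS = 1.75

For CES with ρ = 2, MRS = (2/4)·(y/x)^(-1).
At (7, 2): MRS = 1.75.
That is, one extra unit of x is worth 1.75 units of y at the margin.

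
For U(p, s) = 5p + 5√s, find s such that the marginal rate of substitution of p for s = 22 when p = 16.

s = 121

MU_p = 5, MU_s = 5/(2√s).
MRS = 5 ÷ (5/(2√s)).
MRS depends only on s: 2·√s = 22 ⇒ √s = 22/2 = 11 ⇒ s = 121.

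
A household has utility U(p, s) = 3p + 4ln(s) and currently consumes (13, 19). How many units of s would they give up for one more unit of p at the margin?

MRS = 14.25

MU_p = 3, MU_s = 4/s.
MRS = 3 ÷ (4/s).
At (13, 19): MRS = 14.25.
So at (13, 19) the consumer would give up 14.25 units of s for one more unit of p.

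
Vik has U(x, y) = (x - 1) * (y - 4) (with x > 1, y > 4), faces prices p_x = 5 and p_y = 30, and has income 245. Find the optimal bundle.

x* = 13, y* = 6

MU_x = (y−4), MU_y = (x−1).
MRS = (y−4)/(x−1).
Tangency: set MRS = p_x/p_y = 5/30 = 1/6.
So (y − 4)/(x − 1) = 1/6, i.e. (y − 4) = (1/6)·(x − 1).
Rewrite the budget in excess-of-subsistence terms: 5·(x − 1) + 30·(y − 4) = 245 − 5·1 − 30·4 = 120.
Substituting, 10·(x − 1) = 120, so x − 1 = 12 and x* = 13.
Then y − 4 = (1/6)·12 = 2, so y* = 6.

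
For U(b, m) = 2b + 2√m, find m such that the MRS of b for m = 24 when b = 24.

m = 144

MU_b = 2, MU_m = 2/(2√m).
MRS = 2 ÷ (2/(2√m)).
MRS depends only on m: 2·√m = 24 ⇒ √m = 24/2 = 12 ⇒ m = 144.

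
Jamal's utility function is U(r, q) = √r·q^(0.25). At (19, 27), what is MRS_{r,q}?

MU_r = 0.5·r^(-0.5)·q^(0.25) and MU_q = 0.25·√r·q^(-0.75).
MRS = MU_r/MU_q = (2)·q/r.
At (19, 27): MRS = 54/19.
The indifference curve has slope −54/19 at this bundle.

MRS = 54/19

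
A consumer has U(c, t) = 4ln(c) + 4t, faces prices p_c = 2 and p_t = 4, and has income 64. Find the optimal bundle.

c* = 2, t* = 15

MU_c = 4/c, MU_t = 4.
MRS = 4/c ÷ 4.
Tangency: set MRS = p_c/p_t = 2/4 = 0.5.
MRS depends only on c: 1/c = 0.5 ⇒ c* = 1/0.5 = 2.
From the budget, 4·t = 64 − 2·2 = 60, so t* = 15.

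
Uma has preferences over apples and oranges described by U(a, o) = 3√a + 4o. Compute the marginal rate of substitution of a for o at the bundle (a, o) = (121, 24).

MRS = 3/88

MU_a = 3/(2√a), MU_o = 4.
MRS = 3/(2√a) ÷ 4.
At (121, 24): MRS = 3/88.
The indifference curve has slope −3/88 at this bundle.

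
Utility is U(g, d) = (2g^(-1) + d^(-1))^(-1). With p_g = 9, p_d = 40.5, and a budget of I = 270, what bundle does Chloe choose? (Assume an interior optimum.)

g* = 12, d* = 4

For CES with ρ = -1, MRS = (2/1)·(d/g)^2.
Tangency: set MRS = p_g/p_d = 9/40.5 = 2/9.
So (d/g)^2 = 1/9; taking the square root, d/g = 1/3, i.e. d = (1/3)·g.
Substitute into the budget 9·g + 40.5·d = 270: 22.5·g = 270, so g* = 12 and d* = (1/3)·12 = 4.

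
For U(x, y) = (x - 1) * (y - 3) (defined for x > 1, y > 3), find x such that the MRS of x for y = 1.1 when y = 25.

MU_x = (y−3), MU_y = (x−1).
MRS = (y−3)/(x−1).
Substitute y = 25: MRS = 22/(x − 1). Setting this equal to 1.1 gives x − 1 = 22/1.1 = 20, so x = 21.

x = 21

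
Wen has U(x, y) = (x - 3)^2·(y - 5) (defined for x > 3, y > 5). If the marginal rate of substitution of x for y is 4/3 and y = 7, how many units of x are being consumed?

MU_x = 2·(x−3)·(y−5), MU_y = (x−3)^2.
MRS = (2/1)·(y−5)/(x−3).
Substitute y = 7: MRS = 4/(x − 3). Setting this equal to 4/3 gives x − 3 = 4/(4/3) = 3, so x = 6.

x = 6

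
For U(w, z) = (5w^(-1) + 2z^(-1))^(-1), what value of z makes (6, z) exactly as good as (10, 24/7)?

z = 8

U depends on (w, z) only through S = 5w^(-1) + 2z^(-1), so equal utility means equal S. At (10, 24/7): S = 13/12.
With w = 6: 5·6^(-1) = 5/6, so 2z^(-1) = 13/12 − 5/6 = 0.25, i.e. z^(-1) = 0.125.
Hence z = 1/0.125 = 8.
Check: U(6, 8) = 0.9231.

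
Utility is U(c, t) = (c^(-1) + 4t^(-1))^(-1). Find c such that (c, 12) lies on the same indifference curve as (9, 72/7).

U depends on (c, t) only through S = c^(-1) + 4t^(-1), so equal utility means equal S. At (9, 72/7): S = 0.5.
With t = 12: 4·12^(-1) = 1/3, so c^(-1) = 0.5 − 1/3 = 1/6.
Hence c = 1/(1/6) = 6.
Check: U(6, 12) = 2.

c = 6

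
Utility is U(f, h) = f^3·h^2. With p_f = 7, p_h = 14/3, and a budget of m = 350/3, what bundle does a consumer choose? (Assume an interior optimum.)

f* = 10, h* = 10

MU_f = 3·f^2·h^2 and MU_h = 2·f^3·h.
MRS = MU_f/MU_h = (3/2)·h/f.
Tangency: set MRS = p_f/p_h = 7/(14/3) = 1.5.
So (3/2)·h/f = 1.5, i.e. h = f.
Substitute into the budget 7·f + (14/3)·h = 350/3: (35/3)·f = 350/3, so f* = 10.
Then h* = 10.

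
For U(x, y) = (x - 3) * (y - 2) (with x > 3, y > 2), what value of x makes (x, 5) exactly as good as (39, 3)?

x = 15

U(39, 3) = 36.
Set U(x, 5) = 36 and solve.
With y = 5: (5 − 2) = 3, so (x − 3) = 36/3 = 12.
So x = 3 + 12 = 15.
Check: U(15, 5) = 36.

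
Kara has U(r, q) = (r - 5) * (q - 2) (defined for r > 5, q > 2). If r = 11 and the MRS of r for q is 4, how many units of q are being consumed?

q = 26

MU_r = (q−2), MU_q = (r−5).
MRS = (q−2)/(r−5).
Substitute r = 11: MRS = (q − 2)/6. Setting this equal to 4 gives q − 2 = 4·6 = 24, so q = 26.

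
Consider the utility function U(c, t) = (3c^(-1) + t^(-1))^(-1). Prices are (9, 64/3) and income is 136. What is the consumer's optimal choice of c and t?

For CES with ρ = -1, MRS = (3/1)·(t/c)^2.
Tangency: set MRS = p_c/p_t = 9/(64/3) = 27/64.
So (t/c)^2 = 9/64; taking the square root, t/c = 0.375, i.e. t = 0.375·c.
Substitute into the budget 9·c + (64/3)·t = 136: 17·c = 136, so c* = 8 and t* = 0.375·8 = 3.

c* = 8, t* = 3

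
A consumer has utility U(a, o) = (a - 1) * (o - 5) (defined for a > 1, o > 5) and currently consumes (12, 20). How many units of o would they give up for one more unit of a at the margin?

MU_a = (o−5), MU_o = (a−1).
MRS = (o−5)/(a−1).
At (12, 20): MRS = 15/11.
So at (12, 20) the consumer would give up 15/11 units of o for one more unit of a.

MRS = 15/11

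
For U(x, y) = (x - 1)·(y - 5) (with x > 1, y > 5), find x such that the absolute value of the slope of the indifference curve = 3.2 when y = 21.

MU_x = (y−5), MU_y = (x−1).
MRS = (y−5)/(x−1).
Substitute y = 21: MRS = 16/(x − 1). Setting this equal to 3.2 gives x − 1 = 16/3.2 = 5, so x = 6.

x = 6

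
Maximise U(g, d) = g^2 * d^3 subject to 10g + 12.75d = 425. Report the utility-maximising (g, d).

g* = 17, d* = 20

MU_g = 2·g·d^3 and MU_d = 3·g^2·d^2.
MRS = MU_g/MU_d = (2/3)·d/g.
Tangency: set MRS = p_g/p_d = 10/12.75 = 40/51.
So (2/3)·d/g = 40/51, i.e. d = (20/17)·g.
Substitute into the budget 10·g + 12.75·d = 425: 25·g = 425, so g* = 17.
Then d* = (20/17)·17 = 20.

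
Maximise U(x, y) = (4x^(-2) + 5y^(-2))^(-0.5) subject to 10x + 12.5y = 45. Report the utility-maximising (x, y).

For CES with ρ = -2, MRS = (4/5)·(y/x)^3.
Tangency: set MRS = p_x/p_y = 10/12.5 = 0.8.
So (y/x)^3 = 1; taking the cube root, y/x = 1, i.e. y = x.
Substitute into the budget 10·x + 12.5·y = 45: 22.5·x = 45, so x* = 2 and y* = 2.

x* = 2, y* = 2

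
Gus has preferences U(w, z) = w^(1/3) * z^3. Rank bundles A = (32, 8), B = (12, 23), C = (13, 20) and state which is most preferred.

Bundle B

Evaluate utility at each bundle:
U(A) = 1625.499.
U(B) = 27855.476.
U(C) = 18810.678.
Highest utility is B, so B ≻ C ≻ A.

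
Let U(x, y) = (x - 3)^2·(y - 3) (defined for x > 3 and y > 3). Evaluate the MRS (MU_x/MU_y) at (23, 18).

MU_x = 2·(x−3)·(y−3), MU_y = (x−3)^2.
MRS = (2/1)·(y−3)/(x−3).
At (23, 18): MRS = 1.5.
That is, one extra unit of x is worth 1.5 units of y at the margin.

MRS = 1.5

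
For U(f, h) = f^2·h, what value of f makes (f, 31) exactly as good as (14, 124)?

U(14, 124) = 24304.
Set U(f, 31) = 24304 and solve.
With h = 31: f^2 = 24304/31 = 784; taking the square root, f = 28.
Check: U(28, 31) = 24304.

f = 28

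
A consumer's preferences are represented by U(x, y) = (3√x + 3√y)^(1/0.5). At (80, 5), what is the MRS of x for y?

MRS = 0.25

For CES with ρ = 0.5, MRS = √(y/x).
At (80, 5): MRS = 0.25.
So at (80, 5) the consumer would give up 0.25 units of y for one more unit of x.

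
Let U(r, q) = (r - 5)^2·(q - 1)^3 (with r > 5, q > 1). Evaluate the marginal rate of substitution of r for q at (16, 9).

MU_r = 2·(r−5)·(q−1)^3, MU_q = 3·(r−5)^2·(q−1)^2.
MRS = (2/3)·(q−1)/(r−5).
At (16, 9): MRS = 16/33.
So at (16, 9) the consumer would give up 16/33 units of q for one more unit of r.

MRS = 16/33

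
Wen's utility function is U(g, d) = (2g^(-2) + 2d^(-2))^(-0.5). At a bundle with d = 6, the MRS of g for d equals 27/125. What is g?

For CES with ρ = -2, MRS = (d/g)^3.
Setting (6/g)^3 = 27/125 gives 6/g = 0.6 and g = 10.

g = 10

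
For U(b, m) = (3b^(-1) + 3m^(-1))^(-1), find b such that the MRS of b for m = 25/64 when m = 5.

b = 8

For CES with ρ = -1, MRS = (m/b)^2.
Setting (5/b)^2 = 25/64 gives 5/b = 0.625 and b = 8.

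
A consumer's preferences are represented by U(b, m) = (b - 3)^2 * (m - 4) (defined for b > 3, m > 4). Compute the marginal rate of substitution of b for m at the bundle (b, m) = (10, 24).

MU_b = 2·(b−3)·(m−4), MU_m = (b−3)^2.
MRS = (2/1)·(m−4)/(b−3).
At (10, 24): MRS = 40/7.
So at (10, 24) the consumer would give up 40/7 units of m for one more unit of b.

MRS = 40/7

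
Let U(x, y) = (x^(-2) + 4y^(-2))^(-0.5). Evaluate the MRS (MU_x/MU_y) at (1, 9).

MRS = 182.25

For CES with ρ = -2, MRS = (1/4)·(y/x)^3.
At (1, 9): MRS = 182.25.
So at (1, 9) the consumer would give up 182.25 units of y for one more unit of x.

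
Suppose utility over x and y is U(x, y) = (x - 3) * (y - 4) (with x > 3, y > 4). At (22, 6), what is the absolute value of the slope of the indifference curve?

MRS = 2/19

MU_x = (y−4), MU_y = (x−3).
MRS = (y−4)/(x−3).
At (22, 6): MRS = 2/19.
The indifference curve has slope −2/19 at this bundle.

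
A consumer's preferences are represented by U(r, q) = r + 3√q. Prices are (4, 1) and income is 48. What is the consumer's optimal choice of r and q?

MU_r = 1, MU_q = 3/(2√q).
MRS = 1 ÷ (3/(2√q)).
Tangency: set MRS = p_r/p_q = 4/1 = 4.
MRS depends only on q: (2/3)·√q = 4 ⇒ √q = 4/(2/3) = 6 ⇒ q* = 36.
From the budget, 4·r = 48 − 1·36 = 12, so r* = 3.

r* = 3, q* = 36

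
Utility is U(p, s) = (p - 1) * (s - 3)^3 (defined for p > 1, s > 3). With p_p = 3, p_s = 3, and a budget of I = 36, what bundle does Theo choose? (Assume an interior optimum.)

MU_p = (s−3)^3, MU_s = 3·(p−1)·(s−3)^2.
MRS = (1/3)·(s−3)/(p−1).
Tangency: set MRS = p_p/p_s = 3/3 = 1.
So (1/3)·(s − 3)/(p − 1) = 1, i.e. (s − 3) = 3·(p − 1).
Rewrite the budget in excess-of-subsistence terms: 3·(p − 1) + 3·(s − 3) = 36 − 3·1 − 3·3 = 24.
Substituting, 12·(p − 1) = 24, so p − 1 = 2 and p* = 3.
Then s − 3 = 3·2 = 6, so s* = 9.

p* = 3, s* = 9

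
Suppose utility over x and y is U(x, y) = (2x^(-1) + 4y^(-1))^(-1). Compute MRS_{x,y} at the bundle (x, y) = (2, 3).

For CES with ρ = -1, MRS = (2/4)·(y/x)^2.
At (2, 3): MRS = 1.125.
That is, one extra unit of x is worth 1.125 units of y at the margin.

MRS = 1.125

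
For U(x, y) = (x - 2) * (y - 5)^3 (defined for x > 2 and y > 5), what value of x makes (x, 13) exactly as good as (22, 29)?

U(22, 29) = 276480.
Set U(x, 13) = 276480 and solve.
With y = 13: (13 − 5)^3 = 512, so (x − 2) = 276480/512 = 540.
So x = 2 + 540 = 542.
Check: U(542, 13) = 276480.

x = 542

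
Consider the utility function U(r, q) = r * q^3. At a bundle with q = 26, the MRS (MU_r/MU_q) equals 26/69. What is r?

MU_r = q^3 and MU_q = 3·r·q^2.
MRS = MU_r/MU_q = (1/3)·q/r.
Substitute q = 26: MRS = (26/3)/r. Setting (26/3)/r = 26/69 gives r = (26/3)/(26/69) = 23.

r = 23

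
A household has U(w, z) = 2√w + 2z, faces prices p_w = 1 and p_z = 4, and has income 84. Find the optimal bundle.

w* = 4, z* = 20

MU_w = 2/(2√w), MU_z = 2.
MRS = 2/(2√w) ÷ 2.
Tangency: set MRS = p_w/p_z = 1/4 = 0.25.
MRS depends only on w: 0.5/√w = 0.25 ⇒ √w = 0.5/0.25 = 2 ⇒ w* = 4.
From the budget, 4·z = 84 − 1·4 = 80, so z* = 20.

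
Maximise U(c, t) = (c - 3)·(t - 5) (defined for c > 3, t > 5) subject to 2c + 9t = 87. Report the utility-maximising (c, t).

c* = 12, t* = 7

MU_c = (t−5), MU_t = (c−3).
MRS = (t−5)/(c−3).
Tangency: set MRS = p_c/p_t = 2/9.
So (t − 5)/(c − 3) = 2/9, i.e. (t − 5) = (2/9)·(c − 3).
Rewrite the budget in excess-of-subsistence terms: 2·(c − 3) + 9·(t − 5) = 87 − 2·3 − 9·5 = 36.
Substituting, 4·(c − 3) = 36, so c − 3 = 9 and c* = 12.
Then t − 5 = (2/9)·9 = 2, so t* = 7.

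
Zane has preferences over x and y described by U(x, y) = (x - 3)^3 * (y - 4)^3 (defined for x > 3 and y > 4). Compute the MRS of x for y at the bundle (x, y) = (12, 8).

MU_x = 3·(x−3)^2·(y−4)^3, MU_y = 3·(x−3)^3·(y−4)^2.
MRS = (y−4)/(x−3).
At (12, 8): MRS = 4/9.
The indifference curve has slope −4/9 at this bundle.

MRS = 4/9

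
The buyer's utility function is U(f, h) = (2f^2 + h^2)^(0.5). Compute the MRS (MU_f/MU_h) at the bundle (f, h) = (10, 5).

MRS = 4

For CES with ρ = 2, MRS = (2/1)·(h/f)^(-1).
At (10, 5): MRS = 4.
The indifference curve has slope −4 at this bundle.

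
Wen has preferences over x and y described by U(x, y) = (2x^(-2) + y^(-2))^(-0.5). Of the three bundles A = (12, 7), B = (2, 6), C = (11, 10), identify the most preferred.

Evaluate utility at each bundle:
U(A) = 5.400.
U(B) = 1.376.
U(C) = 6.140.
Highest utility is C, so C ≻ A ≻ B.

Bundle C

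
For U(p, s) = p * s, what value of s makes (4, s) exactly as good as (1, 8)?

U(1, 8) = 8.
Set U(4, s) = 8 and solve.
With p = 4: s = 8/4 = 2.
Check: U(4, 2) = 8.

s = 2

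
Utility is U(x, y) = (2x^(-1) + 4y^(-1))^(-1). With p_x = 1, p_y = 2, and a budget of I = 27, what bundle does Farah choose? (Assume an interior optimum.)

For CES with ρ = -1, MRS = (2/4)·(y/x)^2.
Tangency: set MRS = p_x/p_y = 1/2 = 0.5.
So (y/x)^2 = 1; taking the square root, y/x = 1, i.e. y = x.
Substitute into the budget 1·x + 2·y = 27: 3·x = 27, so x* = 9 and y* = 9.

x* = 9, y* = 9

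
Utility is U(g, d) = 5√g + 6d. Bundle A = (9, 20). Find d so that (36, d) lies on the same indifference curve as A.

d = 17.5

U(9, 20) = 135.
Set U(36, d) = 135 and solve.
With g = 36: √36 = 6, so 6d = 135 − 5·6 = 105 and d = 17.5.
Check: U(36, 17.5) = 135.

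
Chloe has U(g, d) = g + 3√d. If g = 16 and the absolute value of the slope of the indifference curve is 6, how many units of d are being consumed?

MU_g = 1, MU_d = 3/(2√d).
MRS = 1 ÷ (3/(2√d)).
MRS depends only on d: (2/3)·√d = 6 ⇒ √d = 6/(2/3) = 9 ⇒ d = 81.

d = 81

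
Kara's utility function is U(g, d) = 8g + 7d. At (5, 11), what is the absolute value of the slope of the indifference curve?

MRS = 8/7

MU_g = 8, MU_d = 7, so MRS = 8/7 at every bundle.
At (5, 11): MRS = 8/7.
The indifference curve has slope −8/7 at this bundle.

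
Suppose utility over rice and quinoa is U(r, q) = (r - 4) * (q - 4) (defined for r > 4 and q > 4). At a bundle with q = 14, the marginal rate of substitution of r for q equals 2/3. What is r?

r = 19

MU_r = (q−4), MU_q = (r−4).
MRS = (q−4)/(r−4).
Substitute q = 14: MRS = 10/(r − 4). Setting this equal to 2/3 gives r − 4 = 10/(2/3) = 15, so r = 19.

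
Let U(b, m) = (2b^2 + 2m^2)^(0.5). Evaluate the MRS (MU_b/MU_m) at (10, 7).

For CES with ρ = 2, MRS = (m/b)^(-1).
At (10, 7): MRS = 10/7.
The indifference curve has slope −10/7 at this bundle.

MRS = 10/7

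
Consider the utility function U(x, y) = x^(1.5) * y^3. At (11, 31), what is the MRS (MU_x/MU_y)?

MRS = 31/22

MU_x = 1.5·√x·y^3 and MU_y = 3·x^(1.5)·y^2.
MRS = MU_x/MU_y = (0.5)·y/x.
At (11, 31): MRS = 31/22.
That is, one extra unit of x is worth 31/22 units of y at the margin.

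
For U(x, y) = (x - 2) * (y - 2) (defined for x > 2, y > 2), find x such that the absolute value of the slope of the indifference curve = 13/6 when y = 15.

x = 8

MU_x = (y−2), MU_y = (x−2).
MRS = (y−2)/(x−2).
Substitute y = 15: MRS = 13/(x − 2). Setting this equal to 13/6 gives x − 2 = 13/(13/6) = 6, so x = 8.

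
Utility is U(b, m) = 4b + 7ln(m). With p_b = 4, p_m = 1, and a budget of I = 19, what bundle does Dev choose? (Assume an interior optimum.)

MU_b = 4, MU_m = 7/m.
MRS = 4 ÷ (7/m).
Tangency: set MRS = p_b/p_m = 4/1 = 4.
MRS depends only on m: (4/7)·m = 4 ⇒ m* = 4/(4/7) = 7.
From the budget, 4·b = 19 − 1·7 = 12, so b* = 3.

b* = 3, m* = 7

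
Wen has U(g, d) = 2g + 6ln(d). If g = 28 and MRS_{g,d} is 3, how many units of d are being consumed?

MU_g = 2, MU_d = 6/d.
MRS = 2 ÷ (6/d).
MRS depends only on d: (1/3)·d = 3 ⇒ d = 3/(1/3) = 9.

d = 9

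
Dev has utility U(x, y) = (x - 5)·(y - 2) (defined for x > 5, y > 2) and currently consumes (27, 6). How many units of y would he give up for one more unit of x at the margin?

MRS = 2/11

MU_x = (y−2), MU_y = (x−5).
MRS = (y−2)/(x−5).
At (27, 6): MRS = 2/11.
The indifference curve has slope −2/11 at this bundle.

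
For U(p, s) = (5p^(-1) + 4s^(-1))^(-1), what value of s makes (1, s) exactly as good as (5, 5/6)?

U depends on (p, s) only through S = 5p^(-1) + 4s^(-1), so equal utility means equal S. At (5, 5/6): S = 5.8.
With p = 1: 5·1^(-1) = 5, so 4s^(-1) = 5.8 − 5 = 0.8, i.e. s^(-1) = 0.2.
Hence s = 1/0.2 = 5.
Check: U(1, 5) = 0.1724.

s = 5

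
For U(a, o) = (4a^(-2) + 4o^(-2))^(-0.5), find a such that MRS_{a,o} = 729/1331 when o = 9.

a = 11

For CES with ρ = -2, MRS = (o/a)^3.
Setting (9/a)^3 = 729/1331 gives 9/a = 9/11 and a = 11.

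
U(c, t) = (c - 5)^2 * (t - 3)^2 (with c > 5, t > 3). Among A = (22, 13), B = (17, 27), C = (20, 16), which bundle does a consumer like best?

Bundle B

Evaluate utility at each bundle:
U(A) = 28900.
U(B) = 82944.
U(C) = 38025.
Highest utility is B, so B ≻ C ≻ A.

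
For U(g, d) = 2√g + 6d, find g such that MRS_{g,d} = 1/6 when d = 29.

MU_g = 2/(2√g), MU_d = 6.
MRS = 2/(2√g) ÷ 6.
MRS depends only on g: (1/6)/√g = 1/6 ⇒ √g = (1/6)/(1/6) = 1 ⇒ g = 1.

g = 1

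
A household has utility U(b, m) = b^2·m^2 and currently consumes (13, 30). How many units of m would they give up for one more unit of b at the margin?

MU_b = 2·b·m^2 and MU_m = 2·b^2·m.
MRS = MU_b/MU_m = m/b.
At (13, 30): MRS = 30/13.
The indifference curve has slope −30/13 at this bundle.

MRS = 30/13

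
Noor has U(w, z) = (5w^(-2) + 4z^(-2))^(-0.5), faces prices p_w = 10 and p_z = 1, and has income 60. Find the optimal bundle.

w* = 5, z* = 10

For CES with ρ = -2, MRS = (5/4)·(z/w)^3.
Tangency: set MRS = p_w/p_z = 10/1 = 10.
So (z/w)^3 = 8; taking the cube root, z/w = 2, i.e. z = 2·w.
Substitute into the budget 10·w + 1·z = 60: 12·w = 60, so w* = 5 and z* = 2·5 = 10.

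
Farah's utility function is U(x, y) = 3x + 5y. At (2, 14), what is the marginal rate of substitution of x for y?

MU_x = 3, MU_y = 5, so MRS = 3/5 = 0.6 at every bundle.
At (2, 14): MRS = 0.6.
So at (2, 14) the consumer would give up 0.6 units of y for one more unit of x.

MRS = 0.6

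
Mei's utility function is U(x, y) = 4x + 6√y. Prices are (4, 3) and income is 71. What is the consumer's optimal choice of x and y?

x* = 17, y* = 1

MU_x = 4, MU_y = 6/(2√y).
MRS = 4 ÷ (6/(2√y)).
Tangency: set MRS = p_x/p_y = 4/3.
MRS depends only on y: (4/3)·√y = 4/3 ⇒ √y = (4/3)/(4/3) = 1 ⇒ y* = 1.
From the budget, 4·x = 71 − 3·1 = 68, so x* = 17.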